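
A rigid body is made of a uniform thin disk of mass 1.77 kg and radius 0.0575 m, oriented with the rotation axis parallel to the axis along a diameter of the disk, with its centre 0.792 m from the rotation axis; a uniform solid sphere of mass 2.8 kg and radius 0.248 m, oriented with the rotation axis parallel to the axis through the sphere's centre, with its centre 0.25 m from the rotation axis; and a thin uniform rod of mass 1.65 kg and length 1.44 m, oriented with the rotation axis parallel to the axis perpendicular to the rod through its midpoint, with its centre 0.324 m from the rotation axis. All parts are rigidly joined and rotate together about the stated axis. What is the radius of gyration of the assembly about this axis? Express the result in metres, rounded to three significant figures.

Thin disk: I_cm = (1/4)MR² = (1/4)(1.77)(0.0575)² = 0.001463 kg m^2; centre at d = 0.792 m, so I = I_cm + Md² gives I = 0.001463 + (1.77)(0.792)² = 1.1117 kg m^2.
Solid sphere: I_cm = (2/5)MR² = (2/5)(2.8)(0.248)² = 0.068884 kg m^2; centre at d = 0.25 m, so I = I_cm + Md² gives I = 0.068884 + (2.8)(0.25)² = 0.24388 kg m^2.
Thin rod: I_cm = (1/12)ML² = (1/12)(1.65)(1.44)² = 0.28512 kg m^2; centre at d = 0.324 m, so I = I_cm + Md² gives I = 0.28512 + (1.65)(0.324)² = 0.45833 kg m^2.
Total I = 1.8139 kg m^2; total mass M = 6.22 kg.
k = √(I/M) = √(1.8139/6.22) = 0.54003 m.

0.540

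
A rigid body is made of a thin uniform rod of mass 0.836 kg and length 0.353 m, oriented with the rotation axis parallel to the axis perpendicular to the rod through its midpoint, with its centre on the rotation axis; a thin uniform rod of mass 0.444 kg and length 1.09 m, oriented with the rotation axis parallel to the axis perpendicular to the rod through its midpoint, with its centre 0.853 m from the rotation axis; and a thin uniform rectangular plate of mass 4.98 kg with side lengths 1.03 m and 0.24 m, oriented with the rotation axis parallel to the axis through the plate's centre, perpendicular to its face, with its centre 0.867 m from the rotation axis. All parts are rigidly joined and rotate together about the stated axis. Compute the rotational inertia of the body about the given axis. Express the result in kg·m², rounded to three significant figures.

4.58

Thin rod: I_cm = (1/12)ML² = (1/12)(0.836)(0.353)² = 0.0086811 kg·m²; axis through the centre, so I = 0.0086811 kg·m².
Thin rod: I_cm = (1/12)ML² = (1/12)(0.444)(1.09)² = 0.04396 kg·m²; centre at d = 0.853 m, so I = I_cm + Md² gives I = 0.04396 + (0.444)(0.853)² = 0.36702 kg·m².
Rectangular plate: I_cm = (1/12)M(a²+b²) = (1/12)(4.98)[(1.03)² + (0.24)²] = 0.46418 kg·m²; centre at d = 0.867 m, so I = I_cm + Md² gives I = 0.46418 + (4.98)(0.867)² = 4.2076 kg·m².
Total I = 0.0086811 + 0.36702 + 4.2076 = 4.5833 kg·m².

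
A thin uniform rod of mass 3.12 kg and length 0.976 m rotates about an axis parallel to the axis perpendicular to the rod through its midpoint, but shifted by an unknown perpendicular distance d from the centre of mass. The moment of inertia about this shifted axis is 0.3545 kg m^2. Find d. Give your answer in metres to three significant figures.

0.185

About the centre-of-mass axis, I_cm = (1/12)ML² = (1/12)(3.12)(0.976)² = 0.24767 kg m^2.
Parallel axis theorem: I = I_cm + Md², so Md² = 0.3545 − 0.24767 = 0.10683 kg m^2.
d = √(0.10683 / 3.12) = 0.18504 m.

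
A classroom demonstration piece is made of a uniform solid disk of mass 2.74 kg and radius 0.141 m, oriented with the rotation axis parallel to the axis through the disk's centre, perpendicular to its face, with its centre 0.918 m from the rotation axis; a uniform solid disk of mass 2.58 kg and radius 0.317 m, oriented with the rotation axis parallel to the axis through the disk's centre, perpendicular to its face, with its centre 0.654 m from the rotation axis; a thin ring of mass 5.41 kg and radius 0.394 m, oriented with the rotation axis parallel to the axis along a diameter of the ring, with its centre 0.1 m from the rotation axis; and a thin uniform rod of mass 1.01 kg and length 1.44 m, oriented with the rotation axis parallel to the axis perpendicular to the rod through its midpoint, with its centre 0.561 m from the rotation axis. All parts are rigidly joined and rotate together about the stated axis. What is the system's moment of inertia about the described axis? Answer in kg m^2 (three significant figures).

Solid disk: I_cm = (1/2)MR² = (1/2)(2.74)(0.141)² = 0.027237 kg m^2; centre at d = 0.918 m, so the parallel axis theorem gives I = 0.027237 + (2.74)(0.918)² = 2.3363 kg m^2.
Solid disk: I_cm = (1/2)MR² = (1/2)(2.58)(0.317)² = 0.12963 kg m^2; centre at d = 0.654 m, so the parallel axis theorem gives I = 0.12963 + (2.58)(0.654)² = 1.2331 kg m^2.
Thin ring: I_cm = (1/2)MR² = (1/2)(5.41)(0.394)² = 0.41991 kg m^2; centre at d = 0.1 m, so the parallel axis theorem gives I = 0.41991 + (5.41)(0.1)² = 0.47401 kg m^2.
Thin rod: I_cm = (1/12)ML² = (1/12)(1.01)(1.44)² = 0.17453 kg m^2; centre at d = 0.561 m, so the parallel axis theorem gives I = 0.17453 + (1.01)(0.561)² = 0.4924 kg m^2.
Total I = 2.3363 + 1.2331 + 0.47401 + 0.4924 = 4.5358 kg m^2.

4.54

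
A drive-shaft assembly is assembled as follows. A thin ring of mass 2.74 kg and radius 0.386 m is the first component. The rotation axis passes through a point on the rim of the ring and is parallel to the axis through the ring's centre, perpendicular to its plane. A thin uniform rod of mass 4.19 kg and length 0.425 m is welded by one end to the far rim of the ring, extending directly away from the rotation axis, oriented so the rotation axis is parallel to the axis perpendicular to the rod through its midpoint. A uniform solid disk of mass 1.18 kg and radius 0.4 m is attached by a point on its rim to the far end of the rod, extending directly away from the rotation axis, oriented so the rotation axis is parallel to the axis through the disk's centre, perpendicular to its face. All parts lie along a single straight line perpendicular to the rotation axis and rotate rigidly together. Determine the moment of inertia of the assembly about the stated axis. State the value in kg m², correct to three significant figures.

8.04

Thin ring: I_cm = MR² = (2.74)(0.386)² = 0.40825 kg m²; centre at d = 0.386 m, so the parallel axis theorem gives I = 0.40825 + (2.74)(0.386)² = 0.8165 kg m².
Thin rod: I_cm = (1/12)ML² = (1/12)(4.19)(0.425)² = 0.063068 kg m²; centre at d = 0.386 + 0.386 + 0.2125 = 0.9845 m, so the parallel axis theorem gives I = 0.063068 + (4.19)(0.9845)² = 4.1242 kg m².
Solid disk: I_cm = (1/2)MR² = (1/2)(1.18)(0.4)² = 0.0944 kg m²; centre at d = 0.386 + 0.386 + 0.2125 + 0.2125 + 0.4 = 1.597 m, so the parallel axis theorem gives I = 0.0944 + (1.18)(1.597)² = 3.1039 kg m².
Total I = 0.8165 + 4.1242 + 3.1039 = 8.0446 kg m².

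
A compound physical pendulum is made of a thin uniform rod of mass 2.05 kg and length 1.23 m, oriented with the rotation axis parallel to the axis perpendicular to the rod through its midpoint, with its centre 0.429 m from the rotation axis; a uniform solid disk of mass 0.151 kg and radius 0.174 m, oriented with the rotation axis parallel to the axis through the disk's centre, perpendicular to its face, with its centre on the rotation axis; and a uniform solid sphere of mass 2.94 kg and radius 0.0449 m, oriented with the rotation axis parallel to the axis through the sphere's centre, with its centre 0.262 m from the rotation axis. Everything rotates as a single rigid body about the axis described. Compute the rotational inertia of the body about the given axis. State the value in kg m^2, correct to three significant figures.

0.842

Thin rod: I_cm = (1/12)ML² = (1/12)(2.05)(1.23)² = 0.25845 kg m^2; centre at d = 0.429 m, so I = I_cm + Md² gives I = 0.25845 + (2.05)(0.429)² = 0.63574 kg m^2.
Solid disk: I_cm = (1/2)MR² = (1/2)(0.151)(0.174)² = 0.0022858 kg m^2; axis through the centre, so I = 0.0022858 kg m^2.
Solid sphere: I_cm = (2/5)MR² = (2/5)(2.94)(0.0449)² = 0.0023708 kg m^2; centre at d = 0.262 m, so I = I_cm + Md² gives I = 0.0023708 + (2.94)(0.262)² = 0.20418 kg m^2.
Total I = 0.63574 + 0.0022858 + 0.20418 = 0.84221 kg m^2.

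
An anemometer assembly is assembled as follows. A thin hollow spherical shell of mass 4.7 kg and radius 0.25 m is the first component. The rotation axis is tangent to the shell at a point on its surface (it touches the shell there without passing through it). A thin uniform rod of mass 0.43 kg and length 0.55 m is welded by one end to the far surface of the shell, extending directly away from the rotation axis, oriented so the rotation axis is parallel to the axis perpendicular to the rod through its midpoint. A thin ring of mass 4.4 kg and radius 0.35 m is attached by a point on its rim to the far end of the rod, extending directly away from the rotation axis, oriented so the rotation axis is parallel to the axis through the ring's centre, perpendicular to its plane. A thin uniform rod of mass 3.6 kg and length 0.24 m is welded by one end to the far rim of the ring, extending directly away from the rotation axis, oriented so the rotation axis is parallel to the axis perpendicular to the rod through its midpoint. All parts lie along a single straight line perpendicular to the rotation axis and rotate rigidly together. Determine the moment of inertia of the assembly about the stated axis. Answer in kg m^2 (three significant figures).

22.5

Spherical shell: I_cm = (2/3)MR² = (2/3)(4.7)(0.25)² = 0.19583 kg m^2; centre at d = 0.25 m, so I = I_cm + Md² gives I = 0.19583 + (4.7)(0.25)² = 0.48958 kg m^2.
Thin rod: I_cm = (1/12)ML² = (1/12)(0.43)(0.55)² = 0.01084 kg m^2; centre at d = 0.25 + 0.25 + 0.275 = 0.775 m, so I = I_cm + Md² gives I = 0.01084 + (0.43)(0.775)² = 0.26911 kg m^2.
Thin ring: I_cm = MR² = (4.4)(0.35)² = 0.539 kg m^2; centre at d = 0.25 + 0.25 + 0.275 + 0.275 + 0.35 = 1.4 m, so I = I_cm + Md² gives I = 0.539 + (4.4)(1.4)² = 9.163 kg m^2.
Thin rod: I_cm = (1/12)ML² = (1/12)(3.6)(0.24)² = 0.01728 kg m^2; centre at d = 0.25 + 0.25 + 0.275 + 0.275 + 0.35 + 0.35 + 0.12 = 1.87 m, so I = I_cm + Md² gives I = 0.01728 + (3.6)(1.87)² = 12.606 kg m^2.
Total I = 0.48958 + 0.26911 + 9.163 + 12.606 = 22.528 kg m^2.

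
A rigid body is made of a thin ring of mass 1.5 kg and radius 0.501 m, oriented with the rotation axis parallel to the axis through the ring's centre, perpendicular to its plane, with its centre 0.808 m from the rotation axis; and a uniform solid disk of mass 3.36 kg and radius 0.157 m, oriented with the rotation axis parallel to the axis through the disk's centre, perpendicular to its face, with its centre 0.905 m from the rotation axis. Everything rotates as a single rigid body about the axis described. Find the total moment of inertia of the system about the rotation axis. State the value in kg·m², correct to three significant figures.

Thin ring: I_cm = MR² = (1.5)(0.501)² = 0.3765 kg·m²; centre at d = 0.808 m, so I = I_cm + Md² gives I = 0.3765 + (1.5)(0.808)² = 1.3558 kg·m².
Solid disk: I_cm = (1/2)MR² = (1/2)(3.36)(0.157)² = 0.04141 kg·m²; centre at d = 0.905 m, so I = I_cm + Md² gives I = 0.04141 + (3.36)(0.905)² = 2.7933 kg·m².
Total I = 1.3558 + 2.7933 = 4.1491 kg·m².

4.15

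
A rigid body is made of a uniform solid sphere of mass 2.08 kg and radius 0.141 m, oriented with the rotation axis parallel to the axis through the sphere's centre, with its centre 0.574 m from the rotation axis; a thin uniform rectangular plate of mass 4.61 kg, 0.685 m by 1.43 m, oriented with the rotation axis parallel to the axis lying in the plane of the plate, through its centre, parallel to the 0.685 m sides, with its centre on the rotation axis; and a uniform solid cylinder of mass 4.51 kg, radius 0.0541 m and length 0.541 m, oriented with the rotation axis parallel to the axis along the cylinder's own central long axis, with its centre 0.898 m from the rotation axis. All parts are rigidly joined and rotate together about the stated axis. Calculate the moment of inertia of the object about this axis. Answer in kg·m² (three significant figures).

5.13

Solid sphere: I_cm = (2/5)MR² = (2/5)(2.08)(0.141)² = 0.016541 kg·m²; centre at d = 0.574 m, so the parallel axis theorem gives I = 0.016541 + (2.08)(0.574)² = 0.70185 kg·m².
Rectangular plate: I_cm = (1/12)Mb² = (1/12)(4.61)(1.43)² = 0.78558 kg·m²; axis through the centre, so I = 0.78558 kg·m².
Solid cylinder: I_cm = (1/2)MR² = (1/2)(4.51)(0.0541)² = 0.0066 kg·m²; centre at d = 0.898 m, so the parallel axis theorem gives I = 0.0066 + (4.51)(0.898)² = 3.6435 kg·m².
Total I = 0.70185 + 0.78558 + 3.6435 = 5.1309 kg·m².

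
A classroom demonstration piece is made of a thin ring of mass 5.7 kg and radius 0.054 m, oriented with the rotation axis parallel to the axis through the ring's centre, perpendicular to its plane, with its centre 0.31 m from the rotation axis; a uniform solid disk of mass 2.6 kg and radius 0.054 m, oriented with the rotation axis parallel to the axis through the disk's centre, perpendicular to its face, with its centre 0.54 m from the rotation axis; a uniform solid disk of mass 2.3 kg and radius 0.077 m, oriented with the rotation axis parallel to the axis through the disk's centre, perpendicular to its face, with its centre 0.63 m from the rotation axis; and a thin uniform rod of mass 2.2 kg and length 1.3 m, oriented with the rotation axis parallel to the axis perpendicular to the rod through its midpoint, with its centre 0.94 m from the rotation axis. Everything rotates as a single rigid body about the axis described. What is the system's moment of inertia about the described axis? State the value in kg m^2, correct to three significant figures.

Thin ring: I_cm = MR² = (5.7)(0.054)² = 0.016621 kg m^2; centre at d = 0.31 m, so I = I_cm + Md² gives I = 0.016621 + (5.7)(0.31)² = 0.56439 kg m^2.
Solid disk: I_cm = (1/2)MR² = (1/2)(2.6)(0.054)² = 0.0037908 kg m^2; centre at d = 0.54 m, so I = I_cm + Md² gives I = 0.0037908 + (2.6)(0.54)² = 0.76195 kg m^2.
Solid disk: I_cm = (1/2)MR² = (1/2)(2.3)(0.077)² = 0.0068183 kg m^2; centre at d = 0.63 m, so I = I_cm + Md² gives I = 0.0068183 + (2.3)(0.63)² = 0.91969 kg m^2.
Thin rod: I_cm = (1/12)ML² = (1/12)(2.2)(1.3)² = 0.30983 kg m^2; centre at d = 0.94 m, so I = I_cm + Md² gives I = 0.30983 + (2.2)(0.94)² = 2.2538 kg m^2.
Total I = 0.56439 + 0.76195 + 0.91969 + 2.2538 = 4.4998 kg m^2.

4.50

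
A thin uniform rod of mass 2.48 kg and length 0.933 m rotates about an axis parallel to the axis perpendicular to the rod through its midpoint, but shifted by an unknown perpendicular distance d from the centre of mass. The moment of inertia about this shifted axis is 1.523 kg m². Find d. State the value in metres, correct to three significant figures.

0.736

About the centre-of-mass axis, I_cm = (1/12)ML² = (1/12)(2.48)(0.933)² = 0.1799 kg m².
Parallel axis theorem: I = I_cm + Md², so Md² = 1.523 − 0.1799 = 1.3431 kg m².
d = √(1.3431 / 2.48) = 0.73592 m.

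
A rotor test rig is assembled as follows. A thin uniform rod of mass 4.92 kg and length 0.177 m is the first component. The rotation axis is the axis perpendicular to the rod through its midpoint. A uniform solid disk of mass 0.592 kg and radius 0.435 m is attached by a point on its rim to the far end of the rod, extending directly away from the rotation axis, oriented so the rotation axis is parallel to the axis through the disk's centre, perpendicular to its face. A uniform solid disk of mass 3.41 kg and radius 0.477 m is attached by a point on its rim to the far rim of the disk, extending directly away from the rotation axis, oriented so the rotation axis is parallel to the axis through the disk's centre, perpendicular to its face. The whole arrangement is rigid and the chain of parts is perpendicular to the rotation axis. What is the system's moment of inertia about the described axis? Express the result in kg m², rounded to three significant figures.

7.65

Thin rod: I_cm = (1/12)ML² = (1/12)(4.92)(0.177)² = 0.012845 kg m²; axis through the centre, so I = 0.012845 kg m².
Solid disk: I_cm = (1/2)MR² = (1/2)(0.592)(0.435)² = 0.056011 kg m²; centre at d = 0.0885 + 0.435 = 0.5235 m, so the parallel axis theorem gives I = 0.056011 + (0.592)(0.5235)² = 0.21825 kg m².
Solid disk: I_cm = (1/2)MR² = (1/2)(3.41)(0.477)² = 0.38794 kg m²; centre at d = 0.0885 + 0.435 + 0.435 + 0.477 = 1.4355 m, so the parallel axis theorem gives I = 0.38794 + (3.41)(1.4355)² = 7.4148 kg m².
Total I = 0.012845 + 0.21825 + 7.4148 = 7.6459 kg m².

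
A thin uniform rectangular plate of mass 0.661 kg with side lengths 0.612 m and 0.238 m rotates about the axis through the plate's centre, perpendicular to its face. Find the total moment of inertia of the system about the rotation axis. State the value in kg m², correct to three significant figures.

I_cm = (1/12)M(a²+b²) = (1/12)(0.661)[(0.612)² + (0.238)²] = 0.023751 kg m²; axis through the centre, so I = 0.023751 kg m².

0.0238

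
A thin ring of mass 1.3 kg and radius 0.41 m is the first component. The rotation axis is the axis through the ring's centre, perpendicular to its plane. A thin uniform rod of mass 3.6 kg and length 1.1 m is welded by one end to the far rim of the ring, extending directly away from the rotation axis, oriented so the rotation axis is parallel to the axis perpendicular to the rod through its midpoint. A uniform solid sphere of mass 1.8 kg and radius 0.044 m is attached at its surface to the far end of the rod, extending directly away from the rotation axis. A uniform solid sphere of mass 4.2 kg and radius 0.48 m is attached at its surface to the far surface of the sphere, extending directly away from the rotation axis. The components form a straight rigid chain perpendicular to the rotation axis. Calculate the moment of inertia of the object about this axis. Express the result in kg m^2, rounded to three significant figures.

26.8

Thin ring: I_cm = MR² = (1.3)(0.41)² = 0.21853 kg m^2; axis through the centre, so I = 0.21853 kg m^2.
Thin rod: I_cm = (1/12)ML² = (1/12)(3.6)(1.1)² = 0.363 kg m^2; centre at d = 0.41 + 0.55 = 0.96 m, so the parallel axis theorem gives I = 0.363 + (3.6)(0.96)² = 3.6808 kg m^2.
Solid sphere: I_cm = (2/5)MR² = (2/5)(1.8)(0.044)² = 0.0013939 kg m^2; centre at d = 0.41 + 0.55 + 0.55 + 0.044 = 1.554 m, so the parallel axis theorem gives I = 0.0013939 + (1.8)(1.554)² = 4.3482 kg m^2.
Solid sphere: I_cm = (2/5)MR² = (2/5)(4.2)(0.48)² = 0.38707 kg m^2; centre at d = 0.41 + 0.55 + 0.55 + 0.044 + 0.044 + 0.48 = 2.078 m, so the parallel axis theorem gives I = 0.38707 + (4.2)(2.078)² = 18.523 kg m^2.
Total I = 0.21853 + 3.6808 + 4.3482 + 18.523 = 26.771 kg m^2.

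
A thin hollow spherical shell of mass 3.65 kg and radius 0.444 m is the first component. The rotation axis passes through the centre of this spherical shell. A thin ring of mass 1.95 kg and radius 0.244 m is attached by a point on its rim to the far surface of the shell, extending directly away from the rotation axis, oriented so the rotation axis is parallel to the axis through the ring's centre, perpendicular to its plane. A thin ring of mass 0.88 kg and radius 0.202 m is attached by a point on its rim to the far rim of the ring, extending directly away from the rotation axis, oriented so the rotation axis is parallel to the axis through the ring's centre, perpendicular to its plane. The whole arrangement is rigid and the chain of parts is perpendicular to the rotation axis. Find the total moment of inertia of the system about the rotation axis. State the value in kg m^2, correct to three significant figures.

Spherical shell: I_cm = (2/3)MR² = (2/3)(3.65)(0.444)² = 0.4797 kg m^2; axis through the centre, so I = 0.4797 kg m^2.
Thin ring: I_cm = MR² = (1.95)(0.244)² = 0.1161 kg m^2; centre at d = 0.444 + 0.244 = 0.688 m, so the parallel axis theorem gives I = 0.1161 + (1.95)(0.688)² = 1.0391 kg m^2.
Thin ring: I_cm = MR² = (0.88)(0.202)² = 0.035908 kg m^2; centre at d = 0.444 + 0.244 + 0.244 + 0.202 = 1.134 m, so the parallel axis theorem gives I = 0.035908 + (0.88)(1.134)² = 1.1675 kg m^2.
Total I = 0.4797 + 1.0391 + 1.1675 = 2.6864 kg m^2.

2.69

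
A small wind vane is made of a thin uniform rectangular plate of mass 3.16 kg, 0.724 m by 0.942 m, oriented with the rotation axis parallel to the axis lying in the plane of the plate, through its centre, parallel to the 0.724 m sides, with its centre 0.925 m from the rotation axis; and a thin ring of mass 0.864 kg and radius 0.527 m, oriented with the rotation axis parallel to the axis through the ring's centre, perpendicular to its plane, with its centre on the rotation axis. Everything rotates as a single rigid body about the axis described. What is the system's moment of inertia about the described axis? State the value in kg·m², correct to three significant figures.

3.18

Rectangular plate: I_cm = (1/12)Mb² = (1/12)(3.16)(0.942)² = 0.23367 kg·m²; centre at d = 0.925 m, so the parallel axis theorem gives I = 0.23367 + (3.16)(0.925)² = 2.9374 kg·m².
Thin ring: I_cm = MR² = (0.864)(0.527)² = 0.23996 kg·m²; axis through the centre, so I = 0.23996 kg·m².
Total I = 2.9374 + 0.23996 = 3.1774 kg·m².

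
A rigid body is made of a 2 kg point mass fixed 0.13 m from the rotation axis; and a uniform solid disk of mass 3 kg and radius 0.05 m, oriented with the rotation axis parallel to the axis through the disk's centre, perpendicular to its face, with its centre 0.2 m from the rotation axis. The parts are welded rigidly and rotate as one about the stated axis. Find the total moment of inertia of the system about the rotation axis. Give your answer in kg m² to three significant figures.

Point mass: I_cm = 0; centre at d = 0.13 m, so the parallel axis theorem gives I = 0 + (2)(0.13)² = 0.0338 kg m².
Solid disk: I_cm = (1/2)MR² = (1/2)(3)(0.05)² = 0.00375 kg m²; centre at d = 0.2 m, so the parallel axis theorem gives I = 0.00375 + (3)(0.2)² = 0.12375 kg m².
Total I = 0.0338 + 0.12375 = 0.15755 kg m².

0.158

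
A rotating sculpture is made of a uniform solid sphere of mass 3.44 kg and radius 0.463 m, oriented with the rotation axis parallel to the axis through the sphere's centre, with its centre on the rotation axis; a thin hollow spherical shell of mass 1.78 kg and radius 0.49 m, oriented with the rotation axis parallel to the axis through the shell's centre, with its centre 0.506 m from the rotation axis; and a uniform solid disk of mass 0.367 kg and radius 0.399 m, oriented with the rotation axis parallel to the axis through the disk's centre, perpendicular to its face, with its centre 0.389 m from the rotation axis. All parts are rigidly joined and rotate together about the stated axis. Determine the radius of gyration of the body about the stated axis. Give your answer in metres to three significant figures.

Solid sphere: I_cm = (2/5)MR² = (2/5)(3.44)(0.463)² = 0.29497 kg m^2; axis through the centre, so I = 0.29497 kg m^2.
Spherical shell: I_cm = (2/3)MR² = (2/3)(1.78)(0.49)² = 0.28492 kg m^2; centre at d = 0.506 m, so the parallel axis theorem gives I = 0.28492 + (1.78)(0.506)² = 0.74066 kg m^2.
Solid disk: I_cm = (1/2)MR² = (1/2)(0.367)(0.399)² = 0.029213 kg m^2; centre at d = 0.389 m, so the parallel axis theorem gives I = 0.029213 + (0.367)(0.389)² = 0.084748 kg m^2.
Total I = 1.1204 kg m^2; total mass M = 5.587 kg.
k = √(I/M) = √(1.1204/5.587) = 0.44781 m.

0.448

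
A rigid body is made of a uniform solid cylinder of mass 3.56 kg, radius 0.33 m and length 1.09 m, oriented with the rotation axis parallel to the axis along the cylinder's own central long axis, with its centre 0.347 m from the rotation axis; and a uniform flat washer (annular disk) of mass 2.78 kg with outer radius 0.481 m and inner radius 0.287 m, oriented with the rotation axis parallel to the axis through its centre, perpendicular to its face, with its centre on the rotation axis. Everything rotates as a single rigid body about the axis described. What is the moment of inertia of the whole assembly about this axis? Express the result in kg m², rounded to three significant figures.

1.06

Solid cylinder: I_cm = (1/2)MR² = (1/2)(3.56)(0.33)² = 0.19384 kg m²; centre at d = 0.347 m, so I = I_cm + Md² gives I = 0.19384 + (3.56)(0.347)² = 0.6225 kg m².
Annular disk: I_cm = (1/2)M(R²+r²) = (1/2)(2.78)[(0.481)² + (0.287)²] = 0.43608 kg m²; axis through the centre, so I = 0.43608 kg m².
Total I = 0.6225 + 0.43608 = 1.0586 kg m².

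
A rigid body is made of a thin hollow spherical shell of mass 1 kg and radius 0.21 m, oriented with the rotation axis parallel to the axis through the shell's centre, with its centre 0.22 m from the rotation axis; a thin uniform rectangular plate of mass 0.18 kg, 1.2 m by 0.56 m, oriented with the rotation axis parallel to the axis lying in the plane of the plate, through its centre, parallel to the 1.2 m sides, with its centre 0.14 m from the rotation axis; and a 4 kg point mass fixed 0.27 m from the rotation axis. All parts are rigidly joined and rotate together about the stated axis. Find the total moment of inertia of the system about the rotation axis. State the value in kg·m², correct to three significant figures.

0.378

Spherical shell: I_cm = (2/3)MR² = (2/3)(1)(0.21)² = 0.0294 kg·m²; centre at d = 0.22 m, so I = I_cm + Md² gives I = 0.0294 + (1)(0.22)² = 0.0778 kg·m².
Rectangular plate: I_cm = (1/12)Mb² = (1/12)(0.18)(0.56)² = 0.004704 kg·m²; centre at d = 0.14 m, so I = I_cm + Md² gives I = 0.004704 + (0.18)(0.14)² = 0.008232 kg·m².
Point mass: I_cm = 0; centre at d = 0.27 m, so I = I_cm + Md² gives I = 0 + (4)(0.27)² = 0.2916 kg·m².
Total I = 0.0778 + 0.008232 + 0.2916 = 0.37763 kg·m².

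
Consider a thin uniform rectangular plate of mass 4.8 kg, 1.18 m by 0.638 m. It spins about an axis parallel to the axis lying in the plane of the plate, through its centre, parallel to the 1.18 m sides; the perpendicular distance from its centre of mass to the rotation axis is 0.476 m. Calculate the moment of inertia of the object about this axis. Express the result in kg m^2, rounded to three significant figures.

1.25

I_cm = (1/12)Mb² = (1/12)(4.8)(0.638)² = 0.16282 kg m^2; centre at d = 0.476 m, so I = I_cm + Md² gives I = 0.16282 + (4.8)(0.476)² = 1.2504 kg m^2.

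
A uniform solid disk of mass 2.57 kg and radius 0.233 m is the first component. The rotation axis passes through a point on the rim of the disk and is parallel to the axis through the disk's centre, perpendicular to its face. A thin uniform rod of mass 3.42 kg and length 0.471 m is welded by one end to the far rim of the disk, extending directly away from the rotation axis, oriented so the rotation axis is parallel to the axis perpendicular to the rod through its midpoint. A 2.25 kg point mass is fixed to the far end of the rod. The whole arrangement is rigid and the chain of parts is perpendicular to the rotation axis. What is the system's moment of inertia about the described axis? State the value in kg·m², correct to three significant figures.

3.93

Solid disk: I_cm = (1/2)MR² = (1/2)(2.57)(0.233)² = 0.069761 kg·m²; centre at d = 0.233 m, so the parallel axis theorem gives I = 0.069761 + (2.57)(0.233)² = 0.20928 kg·m².
Thin rod: I_cm = (1/12)ML² = (1/12)(3.42)(0.471)² = 0.063225 kg·m²; centre at d = 0.233 + 0.233 + 0.2355 = 0.7015 m, so the parallel axis theorem gives I = 0.063225 + (3.42)(0.7015)² = 1.7462 kg·m².
Point mass: I_cm = 0; centre at d = 0.233 + 0.233 + 0.2355 + 0.2355 = 0.937 m, so the parallel axis theorem gives I = 0 + (2.25)(0.937)² = 1.9754 kg·m².
Total I = 0.20928 + 1.7462 + 1.9754 = 3.9309 kg·m².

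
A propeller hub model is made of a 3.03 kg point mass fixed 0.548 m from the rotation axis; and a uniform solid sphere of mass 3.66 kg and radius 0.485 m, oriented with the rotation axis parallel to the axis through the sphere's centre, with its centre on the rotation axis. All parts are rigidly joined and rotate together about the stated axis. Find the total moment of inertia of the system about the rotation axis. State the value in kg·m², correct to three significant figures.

Point mass: I_cm = 0; centre at d = 0.548 m, so the parallel axis theorem gives I = 0 + (3.03)(0.548)² = 0.90992 kg·m².
Solid sphere: I_cm = (2/5)MR² = (2/5)(3.66)(0.485)² = 0.34437 kg·m²; axis through the centre, so I = 0.34437 kg·m².
Total I = 0.90992 + 0.34437 = 1.2543 kg·m².

1.25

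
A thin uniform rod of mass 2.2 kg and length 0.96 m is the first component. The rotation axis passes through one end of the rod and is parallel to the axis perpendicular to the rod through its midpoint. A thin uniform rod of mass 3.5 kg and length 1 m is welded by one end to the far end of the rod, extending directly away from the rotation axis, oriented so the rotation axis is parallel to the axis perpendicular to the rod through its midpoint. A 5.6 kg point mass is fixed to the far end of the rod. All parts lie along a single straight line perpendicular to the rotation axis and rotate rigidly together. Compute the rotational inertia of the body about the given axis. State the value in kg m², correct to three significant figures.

Thin rod: I_cm = (1/12)ML² = (1/12)(2.2)(0.96)² = 0.16896 kg m²; centre at d = 0.48 m, so the parallel axis theorem gives I = 0.16896 + (2.2)(0.48)² = 0.67584 kg m².
Thin rod: I_cm = (1/12)ML² = (1/12)(3.5)(1)² = 0.29167 kg m²; centre at d = 0.48 + 0.48 + 0.5 = 1.46 m, so the parallel axis theorem gives I = 0.29167 + (3.5)(1.46)² = 7.7523 kg m².
Point mass: I_cm = 0; centre at d = 0.48 + 0.48 + 0.5 + 0.5 = 1.96 m, so the parallel axis theorem gives I = 0 + (5.6)(1.96)² = 21.513 kg m².
Total I = 0.67584 + 7.7523 + 21.513 = 29.941 kg m².

29.9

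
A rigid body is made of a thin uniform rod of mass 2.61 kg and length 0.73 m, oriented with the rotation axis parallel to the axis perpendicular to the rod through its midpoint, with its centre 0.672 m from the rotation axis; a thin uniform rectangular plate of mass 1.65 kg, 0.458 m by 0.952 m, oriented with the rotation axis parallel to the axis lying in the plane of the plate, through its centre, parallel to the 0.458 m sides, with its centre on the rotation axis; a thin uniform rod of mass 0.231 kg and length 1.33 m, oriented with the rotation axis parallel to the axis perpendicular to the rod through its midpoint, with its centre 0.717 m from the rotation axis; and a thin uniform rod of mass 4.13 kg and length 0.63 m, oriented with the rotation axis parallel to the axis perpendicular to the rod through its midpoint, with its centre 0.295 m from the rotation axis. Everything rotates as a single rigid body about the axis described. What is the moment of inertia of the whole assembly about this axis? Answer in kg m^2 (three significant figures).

Thin rod: I_cm = (1/12)ML² = (1/12)(2.61)(0.73)² = 0.11591 kg m^2; centre at d = 0.672 m, so the parallel axis theorem gives I = 0.11591 + (2.61)(0.672)² = 1.2945 kg m^2.
Rectangular plate: I_cm = (1/12)Mb² = (1/12)(1.65)(0.952)² = 0.12462 kg m^2; axis through the centre, so I = 0.12462 kg m^2.
Thin rod: I_cm = (1/12)ML² = (1/12)(0.231)(1.33)² = 0.034051 kg m^2; centre at d = 0.717 m, so the parallel axis theorem gives I = 0.034051 + (0.231)(0.717)² = 0.15281 kg m^2.
Thin rod: I_cm = (1/12)ML² = (1/12)(4.13)(0.63)² = 0.1366 kg m^2; centre at d = 0.295 m, so the parallel axis theorem gives I = 0.1366 + (4.13)(0.295)² = 0.49601 kg m^2.
Total I = 1.2945 + 0.12462 + 0.15281 + 0.49601 = 2.068 kg m^2.

2.07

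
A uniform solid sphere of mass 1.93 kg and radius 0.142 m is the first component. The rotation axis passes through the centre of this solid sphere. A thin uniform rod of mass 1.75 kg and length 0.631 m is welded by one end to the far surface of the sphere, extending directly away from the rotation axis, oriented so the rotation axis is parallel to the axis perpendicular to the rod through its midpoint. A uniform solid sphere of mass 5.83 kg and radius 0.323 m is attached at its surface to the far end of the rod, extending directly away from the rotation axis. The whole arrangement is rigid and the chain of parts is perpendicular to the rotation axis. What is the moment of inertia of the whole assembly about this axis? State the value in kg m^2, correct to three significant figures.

7.69

Solid sphere: I_cm = (2/5)MR² = (2/5)(1.93)(0.142)² = 0.015567 kg m^2; axis through the centre, so I = 0.015567 kg m^2.
Thin rod: I_cm = (1/12)ML² = (1/12)(1.75)(0.631)² = 0.058065 kg m^2; centre at d = 0.142 + 0.3155 = 0.4575 m, so the parallel axis theorem gives I = 0.058065 + (1.75)(0.4575)² = 0.42435 kg m^2.
Solid sphere: I_cm = (2/5)MR² = (2/5)(5.83)(0.323)² = 0.2433 kg m^2; centre at d = 0.142 + 0.3155 + 0.3155 + 0.323 = 1.096 m, so the parallel axis theorem gives I = 0.2433 + (5.83)(1.096)² = 7.2464 kg m^2.
Total I = 0.015567 + 0.42435 + 7.2464 = 7.6863 kg m^2.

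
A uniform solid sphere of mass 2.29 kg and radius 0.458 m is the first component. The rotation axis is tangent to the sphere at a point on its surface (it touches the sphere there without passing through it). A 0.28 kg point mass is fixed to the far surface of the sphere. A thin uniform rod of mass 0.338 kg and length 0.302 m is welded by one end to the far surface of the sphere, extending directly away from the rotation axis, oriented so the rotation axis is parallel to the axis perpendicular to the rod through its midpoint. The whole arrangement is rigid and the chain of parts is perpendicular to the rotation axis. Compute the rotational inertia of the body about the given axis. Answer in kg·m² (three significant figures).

1.29

Solid sphere: I_cm = (2/5)MR² = (2/5)(2.29)(0.458)² = 0.19214 kg·m²; centre at d = 0.458 m, so I = I_cm + Md² gives I = 0.19214 + (2.29)(0.458)² = 0.6725 kg·m².
Point mass: I_cm = 0; centre at d = 0.458 + 0.458 = 0.916 m, so I = I_cm + Md² gives I = 0 + (0.28)(0.916)² = 0.23494 kg·m².
Thin rod: I_cm = (1/12)ML² = (1/12)(0.338)(0.302)² = 0.0025689 kg·m²; centre at d = 0.458 + 0.458 + 0.151 = 1.067 m, so I = I_cm + Md² gives I = 0.0025689 + (0.338)(1.067)² = 0.38738 kg·m².
Total I = 0.6725 + 0.23494 + 0.38738 = 1.2948 kg·m².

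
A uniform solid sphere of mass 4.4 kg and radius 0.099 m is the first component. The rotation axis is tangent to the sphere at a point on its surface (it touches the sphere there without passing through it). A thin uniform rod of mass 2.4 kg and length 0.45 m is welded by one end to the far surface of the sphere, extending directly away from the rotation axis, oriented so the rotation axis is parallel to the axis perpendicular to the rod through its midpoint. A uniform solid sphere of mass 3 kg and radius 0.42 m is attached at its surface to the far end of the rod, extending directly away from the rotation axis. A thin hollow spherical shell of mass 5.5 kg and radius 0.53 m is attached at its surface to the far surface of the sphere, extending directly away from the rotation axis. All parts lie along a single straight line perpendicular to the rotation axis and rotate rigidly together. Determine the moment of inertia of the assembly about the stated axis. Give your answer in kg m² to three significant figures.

27.6

Solid sphere: I_cm = (2/5)MR² = (2/5)(4.4)(0.099)² = 0.01725 kg m²; centre at d = 0.099 m, so I = I_cm + Md² gives I = 0.01725 + (4.4)(0.099)² = 0.060374 kg m².
Thin rod: I_cm = (1/12)ML² = (1/12)(2.4)(0.45)² = 0.0405 kg m²; centre at d = 0.099 + 0.099 + 0.225 = 0.423 m, so I = I_cm + Md² gives I = 0.0405 + (2.4)(0.423)² = 0.46993 kg m².
Solid sphere: I_cm = (2/5)MR² = (2/5)(3)(0.42)² = 0.21168 kg m²; centre at d = 0.099 + 0.099 + 0.225 + 0.225 + 0.42 = 1.068 m, so I = I_cm + Md² gives I = 0.21168 + (3)(1.068)² = 3.6336 kg m².
Spherical shell: I_cm = (2/3)MR² = (2/3)(5.5)(0.53)² = 1.03 kg m²; centre at d = 0.099 + 0.099 + 0.225 + 0.225 + 0.42 + 0.42 + 0.53 = 2.018 m, so I = I_cm + Md² gives I = 1.03 + (5.5)(2.018)² = 23.428 kg m².
Total I = 0.060374 + 0.46993 + 3.6336 + 23.428 = 27.592 kg m².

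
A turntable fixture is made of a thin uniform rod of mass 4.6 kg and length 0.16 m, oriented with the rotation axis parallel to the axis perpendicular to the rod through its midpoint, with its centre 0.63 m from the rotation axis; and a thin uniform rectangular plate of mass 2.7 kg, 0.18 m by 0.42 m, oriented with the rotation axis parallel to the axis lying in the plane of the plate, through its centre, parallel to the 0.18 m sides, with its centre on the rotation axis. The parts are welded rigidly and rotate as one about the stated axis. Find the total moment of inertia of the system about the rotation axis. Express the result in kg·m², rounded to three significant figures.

Thin rod: I_cm = (1/12)ML² = (1/12)(4.6)(0.16)² = 0.0098133 kg·m²; centre at d = 0.63 m, so the parallel axis theorem gives I = 0.0098133 + (4.6)(0.63)² = 1.8356 kg·m².
Rectangular plate: I_cm = (1/12)Mb² = (1/12)(2.7)(0.42)² = 0.03969 kg·m²; axis through the centre, so I = 0.03969 kg·m².
Total I = 1.8356 + 0.03969 = 1.8752 kg·m².

1.88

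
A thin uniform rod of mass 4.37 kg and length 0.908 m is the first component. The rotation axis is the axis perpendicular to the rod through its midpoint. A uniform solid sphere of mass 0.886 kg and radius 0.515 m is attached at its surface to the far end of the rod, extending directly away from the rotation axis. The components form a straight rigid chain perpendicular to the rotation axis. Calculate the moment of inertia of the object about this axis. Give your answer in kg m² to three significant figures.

Thin rod: I_cm = (1/12)ML² = (1/12)(4.37)(0.908)² = 0.30024 kg m²; axis through the centre, so I = 0.30024 kg m².
Solid sphere: I_cm = (2/5)MR² = (2/5)(0.886)(0.515)² = 0.093996 kg m²; centre at d = 0.454 + 0.515 = 0.969 m, so the parallel axis theorem gives I = 0.093996 + (0.886)(0.969)² = 0.92592 kg m².
Total I = 0.30024 + 0.92592 = 1.2262 kg m².

1.23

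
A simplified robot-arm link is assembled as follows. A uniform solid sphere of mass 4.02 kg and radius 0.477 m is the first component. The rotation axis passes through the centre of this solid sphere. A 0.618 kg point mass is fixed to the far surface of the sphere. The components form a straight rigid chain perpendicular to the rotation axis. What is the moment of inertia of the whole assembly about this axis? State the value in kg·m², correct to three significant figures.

0.506

Solid sphere: I_cm = (2/5)MR² = (2/5)(4.02)(0.477)² = 0.36587 kg·m²; axis through the centre, so I = 0.36587 kg·m².
Point mass: I_cm = 0; centre at d = 0.477 m, so I = I_cm + Md² gives I = 0 + (0.618)(0.477)² = 0.14061 kg·m².
Total I = 0.36587 + 0.14061 = 0.50648 kg·m².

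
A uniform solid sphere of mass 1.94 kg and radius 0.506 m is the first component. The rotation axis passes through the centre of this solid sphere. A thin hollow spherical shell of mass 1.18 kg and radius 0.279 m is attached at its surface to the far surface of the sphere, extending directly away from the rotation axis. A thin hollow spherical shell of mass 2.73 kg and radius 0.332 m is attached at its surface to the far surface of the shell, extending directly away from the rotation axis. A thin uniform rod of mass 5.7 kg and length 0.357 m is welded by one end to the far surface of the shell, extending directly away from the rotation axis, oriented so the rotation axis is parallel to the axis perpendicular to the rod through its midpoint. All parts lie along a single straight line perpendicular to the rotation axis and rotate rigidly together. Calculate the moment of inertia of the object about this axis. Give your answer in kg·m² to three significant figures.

27.3

Solid sphere: I_cm = (2/5)MR² = (2/5)(1.94)(0.506)² = 0.19868 kg·m²; axis through the centre, so I = 0.19868 kg·m².
Spherical shell: I_cm = (2/3)MR² = (2/3)(1.18)(0.279)² = 0.061235 kg·m²; centre at d = 0.506 + 0.279 = 0.785 m, so I = I_cm + Md² gives I = 0.061235 + (1.18)(0.785)² = 0.78838 kg·m².
Spherical shell: I_cm = (2/3)MR² = (2/3)(2.73)(0.332)² = 0.20061 kg·m²; centre at d = 0.506 + 0.279 + 0.279 + 0.332 = 1.396 m, so I = I_cm + Md² gives I = 0.20061 + (2.73)(1.396)² = 5.5209 kg·m².
Thin rod: I_cm = (1/12)ML² = (1/12)(5.7)(0.357)² = 0.060538 kg·m²; centre at d = 0.506 + 0.279 + 0.279 + 0.332 + 0.332 + 0.1785 = 1.9065 m, so I = I_cm + Md² gives I = 0.060538 + (5.7)(1.9065)² = 20.779 kg·m².
Total I = 0.19868 + 0.78838 + 5.5209 + 20.779 = 27.287 kg·m².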